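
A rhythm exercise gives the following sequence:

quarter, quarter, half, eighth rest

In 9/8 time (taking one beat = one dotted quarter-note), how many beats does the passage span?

3

One dotted quarter-note beat = 3 eighth notes.
Working in eighth notes: quarter = 2; quarter = 2; half = 4; eighth rest = 1.
Adding: 2 + 2 + 4 + 1 = 9.
9 ÷ 3 = 3 beats.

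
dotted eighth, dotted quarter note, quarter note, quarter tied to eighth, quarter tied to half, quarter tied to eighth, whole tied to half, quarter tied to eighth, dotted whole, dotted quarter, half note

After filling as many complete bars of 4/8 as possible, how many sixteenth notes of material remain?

One bar of 4/8 = 8 sixteenth notes.
Express everything in sixteenth notes: dotted eighth = 3; dotted quarter note = 6; quarter note = 4; quarter tied to eighth (quarter + eighth) = 6; quarter tied to half (quarter + half) = 12; quarter tied to eighth (quarter + eighth) = 6; whole tied to half (whole + half) = 24; quarter tied to eighth (quarter + eighth) = 6; dotted whole = 24; dotted quarter = 6; half note = 8.
Sum: 3 + 6 + 4 + 6 + 12 + 6 + 24 + 6 + 24 + 6 + 8 = 105.
105 ÷ 8 = 13 complete bars with 1 sixteenth note remaining.

1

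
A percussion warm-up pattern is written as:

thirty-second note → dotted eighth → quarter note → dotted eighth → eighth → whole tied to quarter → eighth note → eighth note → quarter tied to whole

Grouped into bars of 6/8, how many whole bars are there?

4

One bar of 6/8 = 24 thirty-second notes.
Convert each value to thirty-second notes: thirty-second note = 1; dotted eighth = 6; quarter note = 8; dotted eighth = 6; eighth = 4; whole tied to quarter (whole + quarter) = 40; eighth note = 4; eighth note = 4; quarter tied to whole (quarter + whole) = 40.
Sum: 1 + 6 + 8 + 6 + 4 + 40 + 4 + 4 + 40 = 113.
113 ÷ 24 = 4 complete bars with 17 left over.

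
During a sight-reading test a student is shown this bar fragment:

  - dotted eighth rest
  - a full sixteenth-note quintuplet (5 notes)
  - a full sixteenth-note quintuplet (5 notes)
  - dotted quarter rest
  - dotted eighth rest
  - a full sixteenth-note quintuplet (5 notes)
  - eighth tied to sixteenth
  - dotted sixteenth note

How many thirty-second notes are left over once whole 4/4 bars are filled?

One bar of 4/4 = 32 thirty-second notes.
In thirty-second notes: dotted eighth rest = 6; a full sixteenth-note quintuplet (5 notes) (five quintuplet sixteenths span one quarter) = 8; a full sixteenth-note quintuplet (5 notes) (five quintuplet sixteenths span one quarter) = 8; dotted quarter rest = 12; dotted eighth rest = 6; a full sixteenth-note quintuplet (5 notes) (five quintuplet sixteenths span one quarter) = 8; eighth tied to sixteenth (eighth + sixteenth) = 6; dotted sixteenth note = 3.
Adding: 6 + 8 + 8 + 12 + 6 + 8 + 6 + 3 = 57.
57 ÷ 32 = 1 complete bar with 25 thirty-second notes remaining.

25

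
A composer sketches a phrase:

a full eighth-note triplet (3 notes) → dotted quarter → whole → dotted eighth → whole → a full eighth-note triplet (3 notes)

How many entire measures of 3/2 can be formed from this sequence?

One bar of 3/2 = 24 sixteenth notes.
Working in sixteenth notes: a full eighth-note triplet (3 notes) (three triplet eighths span one quarter) = 4; dotted quarter = 6; whole = 16; dotted eighth = 3; whole = 16; a full eighth-note triplet (3 notes) (three triplet eighths span one quarter) = 4.
Total: 4 + 6 + 16 + 3 + 16 + 4 = 49.
49 ÷ 24 = 2 complete bars with 1 left over.

2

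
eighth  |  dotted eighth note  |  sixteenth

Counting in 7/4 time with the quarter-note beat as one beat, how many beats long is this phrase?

One quarter-note beat = 4 sixteenth notes.
Each duration in sixteenth notes: eighth = 2; dotted eighth note = 3; sixteenth = 1.
Adding: 2 + 3 + 1 = 6.
6 ÷ 4 = 1.5 beats.

1.5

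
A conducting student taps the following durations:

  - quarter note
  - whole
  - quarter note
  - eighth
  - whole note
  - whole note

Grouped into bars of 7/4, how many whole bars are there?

One bar of 7/4 = 14 eighth notes.
Express everything in eighth notes: quarter note = 2; whole = 8; quarter note = 2; eighth = 1; whole note = 8; whole note = 8.
Sum: 2 + 8 + 2 + 1 + 8 + 8 = 29.
29 ÷ 14 = 2 complete bars with 1 left over.

2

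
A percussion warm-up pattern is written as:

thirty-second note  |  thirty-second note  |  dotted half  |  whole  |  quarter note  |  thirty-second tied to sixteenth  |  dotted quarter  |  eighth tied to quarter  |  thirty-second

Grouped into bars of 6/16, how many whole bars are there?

7

One bar of 6/16 = 12 thirty-second notes.
Each duration in thirty-second notes: thirty-second note = 1; thirty-second note = 1; dotted half = 24; whole = 32; quarter note = 8; thirty-second tied to sixteenth (thirty-second + sixteenth) = 3; dotted quarter = 12; eighth tied to quarter (eighth + quarter) = 12; thirty-second = 1.
Sum: 1 + 1 + 24 + 32 + 8 + 3 + 12 + 12 + 1 = 94.
94 ÷ 12 = 7 complete bars with 10 left over.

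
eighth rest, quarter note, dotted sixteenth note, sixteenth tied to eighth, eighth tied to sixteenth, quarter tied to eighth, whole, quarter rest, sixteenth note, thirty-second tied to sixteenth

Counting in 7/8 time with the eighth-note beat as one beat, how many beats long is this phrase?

21

One eighth-note beat = 4 thirty-second notes.
Convert each value to thirty-second notes: eighth rest = 4; quarter note = 8; dotted sixteenth note = 3; sixteenth tied to eighth (sixteenth + eighth) = 6; eighth tied to sixteenth (eighth + sixteenth) = 6; quarter tied to eighth (quarter + eighth) = 12; whole = 32; quarter rest = 8; sixteenth note = 2; thirty-second tied to sixteenth (thirty-second + sixteenth) = 3.
Altogether 4 + 8 + 3 + 6 + 6 + 12 + 32 + 8 + 2 + 3 = 84.
84 ÷ 4 = 21 beats.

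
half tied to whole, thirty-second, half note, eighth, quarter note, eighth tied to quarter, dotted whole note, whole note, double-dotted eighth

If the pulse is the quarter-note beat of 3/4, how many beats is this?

22

One quarter-note beat = 8 thirty-second notes.
Working in thirty-second notes: half tied to whole (half + whole) = 48; thirty-second = 1; half note = 16; eighth = 4; quarter note = 8; eighth tied to quarter (eighth + quarter) = 12; dotted whole note = 48; whole note = 32; double-dotted eighth = 7.
Adding: 48 + 1 + 16 + 4 + 8 + 12 + 48 + 32 + 7 = 176.
176 ÷ 8 = 22 beats.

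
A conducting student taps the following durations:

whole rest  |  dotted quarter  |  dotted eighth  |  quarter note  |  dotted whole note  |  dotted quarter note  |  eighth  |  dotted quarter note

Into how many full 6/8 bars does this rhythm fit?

One bar of 6/8 = 12 sixteenth notes.
Each duration in sixteenth notes: whole rest = 16; dotted quarter = 6; dotted eighth = 3; quarter note = 4; dotted whole note = 24; dotted quarter note = 6; eighth = 2; dotted quarter note = 6.
Adding: 16 + 6 + 3 + 4 + 24 + 6 + 2 + 6 = 67.
67 ÷ 12 = 5 complete bars with 7 left over.

5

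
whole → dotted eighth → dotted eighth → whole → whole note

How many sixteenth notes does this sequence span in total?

54

Each duration in sixteenth notes: whole = 16; dotted eighth = 3; dotted eighth = 3; whole = 16; whole note = 16.
Adding: 16 + 3 + 3 + 16 + 16 = 54 sixteenth notes.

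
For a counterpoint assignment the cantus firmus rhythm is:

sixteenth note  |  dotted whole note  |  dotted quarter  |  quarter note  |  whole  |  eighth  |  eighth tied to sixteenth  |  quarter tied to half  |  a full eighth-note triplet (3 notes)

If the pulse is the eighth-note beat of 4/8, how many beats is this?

One eighth-note beat = 2 sixteenth notes.
Convert each value to sixteenth notes: sixteenth note = 1; dotted whole note = 24; dotted quarter = 6; quarter note = 4; whole = 16; eighth = 2; eighth tied to sixteenth (eighth + sixteenth) = 3; quarter tied to half (quarter + half) = 12; a full eighth-note triplet (3 notes) (three triplet eighths span one quarter) = 4.
Sum: 1 + 24 + 6 + 4 + 16 + 2 + 3 + 12 + 4 = 72.
72 ÷ 2 = 36 beats.

36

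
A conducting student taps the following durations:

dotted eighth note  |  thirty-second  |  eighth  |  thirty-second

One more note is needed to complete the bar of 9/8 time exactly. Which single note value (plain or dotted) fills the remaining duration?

dotted half note

The bar of 9/8 = 36 thirty-second notes.
Working in thirty-second notes: dotted eighth note = 6; thirty-second = 1; eighth = 4; thirty-second = 1.
Sum: 6 + 1 + 4 + 1 = 12.
Remaining: 36 − 12 = 24 thirty-second notes, which is a dotted half note.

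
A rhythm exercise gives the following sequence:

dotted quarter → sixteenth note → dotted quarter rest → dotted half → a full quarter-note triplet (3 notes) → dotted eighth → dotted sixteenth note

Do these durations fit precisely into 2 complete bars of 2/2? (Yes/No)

One bar of 2/2 = 32 thirty-second notes, so 2 bars = 64.
Working in thirty-second notes: dotted quarter = 12; sixteenth note = 2; dotted quarter rest = 12; dotted half = 24; a full quarter-note triplet (3 notes) (three triplet quarters span one half) = 16; dotted eighth = 6; dotted sixteenth note = 3.
Total: 12 + 2 + 12 + 24 + 16 + 6 + 3 = 75.
75 exceeds 64, so the answer is No.

No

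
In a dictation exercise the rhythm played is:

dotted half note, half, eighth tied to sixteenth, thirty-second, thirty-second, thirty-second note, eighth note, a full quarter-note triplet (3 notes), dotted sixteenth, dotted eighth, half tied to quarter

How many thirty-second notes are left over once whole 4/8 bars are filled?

One bar of 4/8 = 16 thirty-second notes.
Convert each value to thirty-second notes: dotted half note = 24; half = 16; eighth tied to sixteenth (eighth + sixteenth) = 6; thirty-second = 1; thirty-second = 1; thirty-second note = 1; eighth note = 4; a full quarter-note triplet (3 notes) (three triplet quarters span one half) = 16; dotted sixteenth = 3; dotted eighth = 6; half tied to quarter (half + quarter) = 24.
Adding: 24 + 16 + 6 + 1 + 1 + 1 + 4 + 16 + 3 + 6 + 24 = 102.
102 ÷ 16 = 6 complete bars with 6 thirty-second notes remaining.

6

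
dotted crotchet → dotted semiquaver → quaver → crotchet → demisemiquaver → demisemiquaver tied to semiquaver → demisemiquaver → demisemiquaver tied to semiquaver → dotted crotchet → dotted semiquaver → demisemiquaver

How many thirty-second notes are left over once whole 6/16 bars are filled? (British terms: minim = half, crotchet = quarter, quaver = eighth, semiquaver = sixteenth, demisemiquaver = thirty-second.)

One bar of 6/16 = 12 thirty-second notes.
Convert each value to thirty-second notes: dotted crotchet = 12; dotted semiquaver = 3; quaver = 4; crotchet = 8; demisemiquaver = 1; demisemiquaver tied to semiquaver (demisemiquaver + semiquaver) = 3; demisemiquaver = 1; demisemiquaver tied to semiquaver (demisemiquaver + semiquaver) = 3; dotted crotchet = 12; dotted semiquaver = 3; demisemiquaver = 1.
Sum: 12 + 3 + 4 + 8 + 1 + 3 + 1 + 3 + 12 + 3 + 1 = 51.
51 ÷ 12 = 4 complete bars with 3 thirty-second notes remaining.

3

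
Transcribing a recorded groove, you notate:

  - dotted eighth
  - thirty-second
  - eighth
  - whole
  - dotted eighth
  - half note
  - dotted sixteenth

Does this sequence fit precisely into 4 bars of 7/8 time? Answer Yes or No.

No

One bar of 7/8 = 28 thirty-second notes, so 4 bars = 112.
Express everything in thirty-second notes: dotted eighth = 6; thirty-second = 1; eighth = 4; whole = 32; dotted eighth = 6; half note = 16; dotted sixteenth = 3.
Adding: 6 + 1 + 4 + 32 + 6 + 16 + 3 = 68.
68 falls short of 112, so the answer is No.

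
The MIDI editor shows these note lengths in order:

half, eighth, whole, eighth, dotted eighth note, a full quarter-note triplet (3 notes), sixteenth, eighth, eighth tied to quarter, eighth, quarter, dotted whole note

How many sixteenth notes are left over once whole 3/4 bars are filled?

6

One bar of 3/4 = 12 sixteenth notes.
Convert each value to sixteenth notes: half = 8; eighth = 2; whole = 16; eighth = 2; dotted eighth note = 3; a full quarter-note triplet (3 notes) (three triplet quarters span one half) = 8; sixteenth = 1; eighth = 2; eighth tied to quarter (eighth + quarter) = 6; eighth = 2; quarter = 4; dotted whole note = 24.
Altogether 8 + 2 + 16 + 2 + 3 + 8 + 1 + 2 + 6 + 2 + 4 + 24 = 78.
78 ÷ 12 = 6 complete bars with 6 sixteenth notes remaining.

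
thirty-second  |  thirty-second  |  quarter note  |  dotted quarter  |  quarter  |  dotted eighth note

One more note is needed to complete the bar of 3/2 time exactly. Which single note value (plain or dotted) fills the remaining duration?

The bar of 3/2 = 48 thirty-second notes.
In thirty-second notes: thirty-second = 1; thirty-second = 1; quarter note = 8; dotted quarter = 12; quarter = 8; dotted eighth note = 6.
Adding: 1 + 1 + 8 + 12 + 8 + 6 = 36.
Remaining: 48 − 36 = 12 thirty-second notes, which is a dotted quarter note.

dotted quarter note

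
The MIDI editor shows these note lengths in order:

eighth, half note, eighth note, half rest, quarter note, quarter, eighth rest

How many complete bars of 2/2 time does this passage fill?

1

One bar of 2/2 = 8 eighth notes.
Each duration in eighth notes: eighth = 1; half note = 4; eighth note = 1; half rest = 4; quarter note = 2; quarter = 2; eighth rest = 1.
Altogether 1 + 4 + 1 + 4 + 2 + 2 + 1 = 15.
15 ÷ 8 = 1 complete bar with 7 left over.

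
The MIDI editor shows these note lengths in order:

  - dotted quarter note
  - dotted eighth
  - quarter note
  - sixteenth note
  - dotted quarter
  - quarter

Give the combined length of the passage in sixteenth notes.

24

In sixteenth notes: dotted quarter note = 6; dotted eighth = 3; quarter note = 4; sixteenth note = 1; dotted quarter = 6; quarter = 4.
Sum: 6 + 3 + 4 + 1 + 6 + 4 = 24 sixteenth notes.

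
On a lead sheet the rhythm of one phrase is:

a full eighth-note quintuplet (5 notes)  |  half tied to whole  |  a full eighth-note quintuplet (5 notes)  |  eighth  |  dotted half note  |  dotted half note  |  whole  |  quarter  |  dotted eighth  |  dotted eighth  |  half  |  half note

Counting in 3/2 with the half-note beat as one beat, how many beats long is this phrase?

13.5

One half-note beat = 8 sixteenth notes.
Express everything in sixteenth notes: a full eighth-note quintuplet (5 notes) (five quintuplet eighths span one half) = 8; half tied to whole (half + whole) = 24; a full eighth-note quintuplet (5 notes) (five quintuplet eighths span one half) = 8; eighth = 2; dotted half note = 12; dotted half note = 12; whole = 16; quarter = 4; dotted eighth = 3; dotted eighth = 3; half = 8; half note = 8.
Altogether 8 + 24 + 8 + 2 + 12 + 12 + 16 + 4 + 3 + 3 + 8 + 8 = 108.
108 ÷ 8 = 13.5 beats.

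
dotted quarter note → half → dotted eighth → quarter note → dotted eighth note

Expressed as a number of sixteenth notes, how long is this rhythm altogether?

24

In sixteenth notes: dotted quarter note = 6; half = 8; dotted eighth = 3; quarter note = 4; dotted eighth note = 3.
Sum: 6 + 8 + 3 + 4 + 3 = 24 sixteenth notes.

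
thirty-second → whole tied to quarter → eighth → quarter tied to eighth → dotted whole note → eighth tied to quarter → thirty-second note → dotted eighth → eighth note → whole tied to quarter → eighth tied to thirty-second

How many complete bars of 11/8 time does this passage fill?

One bar of 11/8 = 44 thirty-second notes.
In thirty-second notes: thirty-second = 1; whole tied to quarter (whole + quarter) = 40; eighth = 4; quarter tied to eighth (quarter + eighth) = 12; dotted whole note = 48; eighth tied to quarter (eighth + quarter) = 12; thirty-second note = 1; dotted eighth = 6; eighth note = 4; whole tied to quarter (whole + quarter) = 40; eighth tied to thirty-second (eighth + thirty-second) = 5.
Altogether 1 + 40 + 4 + 12 + 48 + 12 + 1 + 6 + 4 + 40 + 5 = 173.
173 ÷ 44 = 3 complete bars with 41 left over.

3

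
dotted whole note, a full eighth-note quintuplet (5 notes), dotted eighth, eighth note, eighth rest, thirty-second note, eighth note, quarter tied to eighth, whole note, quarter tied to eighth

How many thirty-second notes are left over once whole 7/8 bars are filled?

One bar of 7/8 = 28 thirty-second notes.
Convert each value to thirty-second notes: dotted whole note = 48; a full eighth-note quintuplet (5 notes) (five quintuplet eighths span one half) = 16; dotted eighth = 6; eighth note = 4; eighth rest = 4; thirty-second note = 1; eighth note = 4; quarter tied to eighth (quarter + eighth) = 12; whole note = 32; quarter tied to eighth (quarter + eighth) = 12.
Total: 48 + 16 + 6 + 4 + 4 + 1 + 4 + 12 + 32 + 12 = 139.
139 ÷ 28 = 4 complete bars with 27 thirty-second notes remaining.

27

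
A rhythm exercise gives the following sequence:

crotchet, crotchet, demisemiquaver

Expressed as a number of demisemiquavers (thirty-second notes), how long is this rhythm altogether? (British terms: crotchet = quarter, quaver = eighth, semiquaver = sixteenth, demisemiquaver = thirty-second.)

17

Each duration in thirty-second notes: crotchet = 8; crotchet = 8; demisemiquaver = 1.
Adding: 8 + 8 + 1 = 17 thirty-second notes.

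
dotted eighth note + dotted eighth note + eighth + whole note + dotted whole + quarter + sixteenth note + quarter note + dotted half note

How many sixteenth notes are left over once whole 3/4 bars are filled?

9

One bar of 3/4 = 12 sixteenth notes.
Working in sixteenth notes: dotted eighth note = 3; dotted eighth note = 3; eighth = 2; whole note = 16; dotted whole = 24; quarter = 4; sixteenth note = 1; quarter note = 4; dotted half note = 12.
Total: 3 + 3 + 2 + 16 + 24 + 4 + 1 + 4 + 12 = 69.
69 ÷ 12 = 5 complete bars with 9 sixteenth notes remaining.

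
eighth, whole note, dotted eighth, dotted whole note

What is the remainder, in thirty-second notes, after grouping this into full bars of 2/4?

One bar of 2/4 = 8 sixteenth notes.
Working in sixteenth notes: eighth = 2; whole note = 16; dotted eighth = 3; dotted whole note = 24.
Adding: 2 + 16 + 3 + 24 = 45.
45 ÷ 8 = 5 complete bars with 5 sixteenth notes remaining = 10 thirty-second notes.

10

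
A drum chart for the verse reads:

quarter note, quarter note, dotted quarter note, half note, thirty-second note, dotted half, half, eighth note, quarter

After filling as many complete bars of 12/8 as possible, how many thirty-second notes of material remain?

1

One bar of 12/8 = 48 thirty-second notes.
Working in thirty-second notes: quarter note = 8; quarter note = 8; dotted quarter note = 12; half note = 16; thirty-second note = 1; dotted half = 24; half = 16; eighth note = 4; quarter = 8.
Altogether 8 + 8 + 12 + 16 + 1 + 24 + 16 + 4 + 8 = 97.
97 ÷ 48 = 2 complete bars with 1 thirty-second note remaining.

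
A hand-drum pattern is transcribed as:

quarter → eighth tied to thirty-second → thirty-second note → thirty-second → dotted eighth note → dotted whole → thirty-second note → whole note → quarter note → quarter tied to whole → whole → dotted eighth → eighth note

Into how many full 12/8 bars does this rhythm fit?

4

One bar of 12/8 = 48 thirty-second notes.
Each duration in thirty-second notes: quarter = 8; eighth tied to thirty-second (eighth + thirty-second) = 5; thirty-second note = 1; thirty-second = 1; dotted eighth note = 6; dotted whole = 48; thirty-second note = 1; whole note = 32; quarter note = 8; quarter tied to whole (quarter + whole) = 40; whole = 32; dotted eighth = 6; eighth note = 4.
Total: 8 + 5 + 1 + 1 + 6 + 48 + 1 + 32 + 8 + 40 + 32 + 6 + 4 = 192.
192 ÷ 48 = 4 complete bars with 0 left over.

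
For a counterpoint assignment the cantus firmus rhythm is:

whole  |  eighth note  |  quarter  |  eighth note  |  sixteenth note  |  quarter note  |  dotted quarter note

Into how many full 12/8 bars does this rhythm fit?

One bar of 12/8 = 24 sixteenth notes.
Each duration in sixteenth notes: whole = 16; eighth note = 2; quarter = 4; eighth note = 2; sixteenth note = 1; quarter note = 4; dotted quarter note = 6.
Adding: 16 + 2 + 4 + 2 + 1 + 4 + 6 = 35.
35 ÷ 24 = 1 complete bar with 11 left over.

1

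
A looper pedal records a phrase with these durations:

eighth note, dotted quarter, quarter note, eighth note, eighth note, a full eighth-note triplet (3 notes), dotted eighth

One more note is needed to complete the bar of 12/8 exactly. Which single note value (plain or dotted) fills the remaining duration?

The bar of 12/8 = 24 sixteenth notes.
In sixteenth notes: eighth note = 2; dotted quarter = 6; quarter note = 4; eighth note = 2; eighth note = 2; a full eighth-note triplet (3 notes) (three triplet eighths span one quarter) = 4; dotted eighth = 3.
Total: 2 + 6 + 4 + 2 + 2 + 4 + 3 = 23.
Remaining: 24 − 23 = 1 sixteenth note, which is a sixteenth note.

sixteenth note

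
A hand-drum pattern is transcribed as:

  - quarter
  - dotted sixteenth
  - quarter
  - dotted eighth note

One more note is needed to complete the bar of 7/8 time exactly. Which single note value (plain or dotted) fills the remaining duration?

The bar of 7/8 = 28 thirty-second notes.
Express everything in thirty-second notes: quarter = 8; dotted sixteenth = 3; quarter = 8; dotted eighth note = 6.
Sum: 8 + 3 + 8 + 6 = 25.
Remaining: 28 − 25 = 3 thirty-second notes, which is a dotted sixteenth note.

dotted sixteenth note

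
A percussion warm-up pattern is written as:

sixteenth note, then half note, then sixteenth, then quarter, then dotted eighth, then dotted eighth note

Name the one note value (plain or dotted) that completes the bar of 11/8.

The bar of 11/8 = 22 sixteenth notes.
Working in sixteenth notes: sixteenth note = 1; half note = 8; sixteenth = 1; quarter = 4; dotted eighth = 3; dotted eighth note = 3.
Altogether 1 + 8 + 1 + 4 + 3 + 3 = 20.
Remaining: 22 − 20 = 2 sixteenth notes, which is a eighth note.

eighth note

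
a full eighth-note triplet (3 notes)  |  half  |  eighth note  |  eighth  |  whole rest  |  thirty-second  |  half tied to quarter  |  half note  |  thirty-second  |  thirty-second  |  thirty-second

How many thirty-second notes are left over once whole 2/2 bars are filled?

12

One bar of 2/2 = 32 thirty-second notes.
Express everything in thirty-second notes: a full eighth-note triplet (3 notes) (three triplet eighths span one quarter) = 8; half = 16; eighth note = 4; eighth = 4; whole rest = 32; thirty-second = 1; half tied to quarter (half + quarter) = 24; half note = 16; thirty-second = 1; thirty-second = 1; thirty-second = 1.
Altogether 8 + 16 + 4 + 4 + 32 + 1 + 24 + 16 + 1 + 1 + 1 = 108.
108 ÷ 32 = 3 complete bars with 12 thirty-second notes remaining.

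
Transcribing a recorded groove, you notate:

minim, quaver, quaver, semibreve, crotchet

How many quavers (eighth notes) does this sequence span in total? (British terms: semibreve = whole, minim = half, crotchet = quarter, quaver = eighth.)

16

Express everything in eighth notes: minim = 4; quaver = 1; quaver = 1; semibreve = 8; crotchet = 2.
Sum: 4 + 1 + 1 + 8 + 2 = 16 eighth notes.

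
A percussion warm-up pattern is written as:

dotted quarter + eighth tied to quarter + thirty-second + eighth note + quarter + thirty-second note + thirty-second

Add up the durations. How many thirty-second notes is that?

39

In thirty-second notes: dotted quarter = 12; eighth tied to quarter (eighth + quarter) = 12; thirty-second = 1; eighth note = 4; quarter = 8; thirty-second note = 1; thirty-second = 1.
Altogether 12 + 12 + 1 + 4 + 8 + 1 + 1 = 39 thirty-second notes.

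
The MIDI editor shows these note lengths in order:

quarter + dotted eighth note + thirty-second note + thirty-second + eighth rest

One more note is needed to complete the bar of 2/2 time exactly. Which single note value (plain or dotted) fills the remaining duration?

The bar of 2/2 = 32 thirty-second notes.
Working in thirty-second notes: quarter = 8; dotted eighth note = 6; thirty-second note = 1; thirty-second = 1; eighth rest = 4.
Adding: 8 + 6 + 1 + 1 + 4 = 20.
Remaining: 32 − 20 = 12 thirty-second notes, which is a dotted quarter note.

dotted quarter note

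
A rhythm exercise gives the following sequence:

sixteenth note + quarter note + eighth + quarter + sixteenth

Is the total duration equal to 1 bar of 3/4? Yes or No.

One bar of 3/4 = 12 sixteenth notes.
In sixteenth notes: sixteenth note = 1; quarter note = 4; eighth = 2; quarter = 4; sixteenth = 1.
Sum: 1 + 4 + 2 + 4 + 1 = 12.
12 equals 12, so the answer is Yes.

Yes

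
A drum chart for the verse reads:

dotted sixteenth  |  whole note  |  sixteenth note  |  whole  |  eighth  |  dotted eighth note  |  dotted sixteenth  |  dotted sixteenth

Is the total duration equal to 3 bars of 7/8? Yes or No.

No

One bar of 7/8 = 28 thirty-second notes, so 3 bars = 84.
Each duration in thirty-second notes: dotted sixteenth = 3; whole note = 32; sixteenth note = 2; whole = 32; eighth = 4; dotted eighth note = 6; dotted sixteenth = 3; dotted sixteenth = 3.
Adding: 3 + 32 + 2 + 32 + 4 + 6 + 3 + 3 = 85.
85 exceeds 84, so the answer is No.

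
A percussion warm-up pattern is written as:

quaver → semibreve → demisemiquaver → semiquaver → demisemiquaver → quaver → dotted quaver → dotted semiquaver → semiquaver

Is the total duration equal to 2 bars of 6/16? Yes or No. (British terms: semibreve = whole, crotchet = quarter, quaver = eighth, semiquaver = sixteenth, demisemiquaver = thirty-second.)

No

One bar of 6/16 = 12 thirty-second notes, so 2 bars = 24.
Express everything in thirty-second notes: quaver = 4; semibreve = 32; demisemiquaver = 1; semiquaver = 2; demisemiquaver = 1; quaver = 4; dotted quaver = 6; dotted semiquaver = 3; semiquaver = 2.
Adding: 4 + 32 + 1 + 2 + 1 + 4 + 6 + 3 + 2 = 55.
55 exceeds 24, so the answer is No.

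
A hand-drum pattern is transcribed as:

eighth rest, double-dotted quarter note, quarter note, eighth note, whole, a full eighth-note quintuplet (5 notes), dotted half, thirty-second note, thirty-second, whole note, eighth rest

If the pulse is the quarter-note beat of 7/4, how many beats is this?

17.5

One quarter-note beat = 8 thirty-second notes.
Each duration in thirty-second notes: eighth rest = 4; double-dotted quarter note = 14; quarter note = 8; eighth note = 4; whole = 32; a full eighth-note quintuplet (5 notes) (five quintuplet eighths span one half) = 16; dotted half = 24; thirty-second note = 1; thirty-second = 1; whole note = 32; eighth rest = 4.
Sum: 4 + 14 + 8 + 4 + 32 + 16 + 24 + 1 + 1 + 32 + 4 = 140.
140 ÷ 8 = 17.5 beats.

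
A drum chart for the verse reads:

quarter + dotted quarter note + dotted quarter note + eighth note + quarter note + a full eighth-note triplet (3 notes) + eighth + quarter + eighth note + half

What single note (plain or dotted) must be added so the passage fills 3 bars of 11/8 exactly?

dotted whole note

3 bars of 11/8 = 33 eighth notes.
Convert each value to eighth notes: quarter = 2; dotted quarter note = 3; dotted quarter note = 3; eighth note = 1; quarter note = 2; a full eighth-note triplet (3 notes) (three triplet eighths span one quarter) = 2; eighth = 1; quarter = 2; eighth note = 1; half = 4.
Sum: 2 + 3 + 3 + 1 + 2 + 2 + 1 + 2 + 1 + 4 = 21.
Remaining: 33 − 21 = 12 eighth notes, which is a dotted whole note.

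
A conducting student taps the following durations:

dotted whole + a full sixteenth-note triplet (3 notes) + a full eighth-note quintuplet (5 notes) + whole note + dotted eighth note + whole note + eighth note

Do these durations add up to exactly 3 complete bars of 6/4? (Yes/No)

No

One bar of 6/4 = 24 sixteenth notes, so 3 bars = 72.
Convert each value to sixteenth notes: dotted whole = 24; a full sixteenth-note triplet (3 notes) (three triplet sixteenths span one eighth) = 2; a full eighth-note quintuplet (5 notes) (five quintuplet eighths span one half) = 8; whole note = 16; dotted eighth note = 3; whole note = 16; eighth note = 2.
Total: 24 + 2 + 8 + 16 + 3 + 16 + 2 = 71.
71 falls short of 72, so the answer is No.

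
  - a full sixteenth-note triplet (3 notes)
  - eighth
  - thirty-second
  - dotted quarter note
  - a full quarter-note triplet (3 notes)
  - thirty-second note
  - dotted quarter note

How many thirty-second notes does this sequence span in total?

50

Each duration in thirty-second notes: a full sixteenth-note triplet (3 notes) (three triplet sixteenths span one eighth) = 4; eighth = 4; thirty-second = 1; dotted quarter note = 12; a full quarter-note triplet (3 notes) (three triplet quarters span one half) = 16; thirty-second note = 1; dotted quarter note = 12.
Sum: 4 + 4 + 1 + 12 + 16 + 1 + 12 = 50 thirty-second notes.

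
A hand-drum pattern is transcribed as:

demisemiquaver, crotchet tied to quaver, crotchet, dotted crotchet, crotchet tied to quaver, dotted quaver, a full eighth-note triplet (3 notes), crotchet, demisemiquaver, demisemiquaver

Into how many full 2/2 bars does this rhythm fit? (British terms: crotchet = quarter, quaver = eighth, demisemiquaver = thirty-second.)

2

One bar of 2/2 = 32 thirty-second notes.
Express everything in thirty-second notes: demisemiquaver = 1; crotchet tied to quaver (crotchet + quaver) = 12; crotchet = 8; dotted crotchet = 12; crotchet tied to quaver (crotchet + quaver) = 12; dotted quaver = 6; a full eighth-note triplet (3 notes) (three triplet eighths span one quarter) = 8; crotchet = 8; demisemiquaver = 1; demisemiquaver = 1.
Total: 1 + 12 + 8 + 12 + 12 + 6 + 8 + 8 + 1 + 1 = 69.
69 ÷ 32 = 2 complete bars with 5 left over.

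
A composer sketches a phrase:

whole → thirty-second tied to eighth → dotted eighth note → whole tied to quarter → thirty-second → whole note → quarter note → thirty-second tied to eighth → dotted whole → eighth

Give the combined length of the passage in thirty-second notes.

181

Convert each value to thirty-second notes: whole = 32; thirty-second tied to eighth (thirty-second + eighth) = 5; dotted eighth note = 6; whole tied to quarter (whole + quarter) = 40; thirty-second = 1; whole note = 32; quarter note = 8; thirty-second tied to eighth (thirty-second + eighth) = 5; dotted whole = 48; eighth = 4.
Sum: 32 + 5 + 6 + 40 + 1 + 32 + 8 + 5 + 48 + 4 = 181 thirty-second notes.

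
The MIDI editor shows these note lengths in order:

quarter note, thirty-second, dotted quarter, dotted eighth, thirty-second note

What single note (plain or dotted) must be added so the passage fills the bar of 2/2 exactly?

eighth note

The bar of 2/2 = 32 thirty-second notes.
In thirty-second notes: quarter note = 8; thirty-second = 1; dotted quarter = 12; dotted eighth = 6; thirty-second note = 1.
Sum: 8 + 1 + 12 + 6 + 1 = 28.
Remaining: 32 − 28 = 4 thirty-second notes, which is a eighth note.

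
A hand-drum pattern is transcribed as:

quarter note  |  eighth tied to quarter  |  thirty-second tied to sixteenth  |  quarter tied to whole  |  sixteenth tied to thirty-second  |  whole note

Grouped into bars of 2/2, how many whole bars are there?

One bar of 2/2 = 32 thirty-second notes.
Each duration in thirty-second notes: quarter note = 8; eighth tied to quarter (eighth + quarter) = 12; thirty-second tied to sixteenth (thirty-second + sixteenth) = 3; quarter tied to whole (quarter + whole) = 40; sixteenth tied to thirty-second (sixteenth + thirty-second) = 3; whole note = 32.
Total: 8 + 12 + 3 + 40 + 3 + 32 = 98.
98 ÷ 32 = 3 complete bars with 2 left over.

3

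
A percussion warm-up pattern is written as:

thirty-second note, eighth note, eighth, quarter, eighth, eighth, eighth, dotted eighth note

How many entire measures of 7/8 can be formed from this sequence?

1

One bar of 7/8 = 28 thirty-second notes.
Convert each value to thirty-second notes: thirty-second note = 1; eighth note = 4; eighth = 4; quarter = 8; eighth = 4; eighth = 4; eighth = 4; dotted eighth note = 6.
Sum: 1 + 4 + 4 + 8 + 4 + 4 + 4 + 6 = 35.
35 ÷ 28 = 1 complete bar with 7 left over.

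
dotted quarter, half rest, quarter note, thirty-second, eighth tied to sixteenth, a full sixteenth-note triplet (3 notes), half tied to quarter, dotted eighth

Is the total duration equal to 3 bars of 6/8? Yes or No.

No

One bar of 6/8 = 24 thirty-second notes, so 3 bars = 72.
Convert each value to thirty-second notes: dotted quarter = 12; half rest = 16; quarter note = 8; thirty-second = 1; eighth tied to sixteenth (eighth + sixteenth) = 6; a full sixteenth-note triplet (3 notes) (three triplet sixteenths span one eighth) = 4; half tied to quarter (half + quarter) = 24; dotted eighth = 6.
Adding: 12 + 16 + 8 + 1 + 6 + 4 + 24 + 6 = 77.
77 exceeds 72, so the answer is No.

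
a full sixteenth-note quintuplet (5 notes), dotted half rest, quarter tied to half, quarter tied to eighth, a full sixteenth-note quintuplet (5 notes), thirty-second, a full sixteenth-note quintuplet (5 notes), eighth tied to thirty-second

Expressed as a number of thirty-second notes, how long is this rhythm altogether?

90

Working in thirty-second notes: a full sixteenth-note quintuplet (5 notes) (five quintuplet sixteenths span one quarter) = 8; dotted half rest = 24; quarter tied to half (quarter + half) = 24; quarter tied to eighth (quarter + eighth) = 12; a full sixteenth-note quintuplet (5 notes) (five quintuplet sixteenths span one quarter) = 8; thirty-second = 1; a full sixteenth-note quintuplet (5 notes) (five quintuplet sixteenths span one quarter) = 8; eighth tied to thirty-second (eighth + thirty-second) = 5.
Sum: 8 + 24 + 24 + 12 + 8 + 1 + 8 + 5 = 90 thirty-second notes.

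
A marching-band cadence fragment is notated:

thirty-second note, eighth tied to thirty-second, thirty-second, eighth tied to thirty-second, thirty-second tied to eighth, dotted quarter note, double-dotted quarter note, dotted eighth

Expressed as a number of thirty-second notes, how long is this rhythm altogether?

49

Working in thirty-second notes: thirty-second note = 1; eighth tied to thirty-second (eighth + thirty-second) = 5; thirty-second = 1; eighth tied to thirty-second (eighth + thirty-second) = 5; thirty-second tied to eighth (thirty-second + eighth) = 5; dotted quarter note = 12; double-dotted quarter note = 14; dotted eighth = 6.
Total: 1 + 5 + 1 + 5 + 5 + 12 + 14 + 6 = 49 thirty-second notes.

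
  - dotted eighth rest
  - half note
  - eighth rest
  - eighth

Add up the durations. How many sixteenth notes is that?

15

In sixteenth notes: dotted eighth rest = 3; half note = 8; eighth rest = 2; eighth = 2.
Total: 3 + 8 + 2 + 2 = 15 sixteenth notes.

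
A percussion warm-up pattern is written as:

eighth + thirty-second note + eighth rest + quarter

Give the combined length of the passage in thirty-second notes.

17

In thirty-second notes: eighth = 4; thirty-second note = 1; eighth rest = 4; quarter = 8.
Adding: 4 + 1 + 4 + 8 = 17 thirty-second notes.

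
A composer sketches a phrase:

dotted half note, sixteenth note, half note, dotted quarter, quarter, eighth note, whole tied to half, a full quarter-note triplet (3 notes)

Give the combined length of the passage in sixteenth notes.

Each duration in sixteenth notes: dotted half note = 12; sixteenth note = 1; half note = 8; dotted quarter = 6; quarter = 4; eighth note = 2; whole tied to half (whole + half) = 24; a full quarter-note triplet (3 notes) (three triplet quarters span one half) = 8.
Sum: 12 + 1 + 8 + 6 + 4 + 2 + 24 + 8 = 65 sixteenth notes.

65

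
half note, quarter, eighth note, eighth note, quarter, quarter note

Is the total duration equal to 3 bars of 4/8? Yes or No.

Yes

One bar of 4/8 = 4 eighth notes, so 3 bars = 12.
Convert each value to eighth notes: half note = 4; quarter = 2; eighth note = 1; eighth note = 1; quarter = 2; quarter note = 2.
Total: 4 + 2 + 1 + 1 + 2 + 2 = 12.
12 equals 12, so the answer is Yes.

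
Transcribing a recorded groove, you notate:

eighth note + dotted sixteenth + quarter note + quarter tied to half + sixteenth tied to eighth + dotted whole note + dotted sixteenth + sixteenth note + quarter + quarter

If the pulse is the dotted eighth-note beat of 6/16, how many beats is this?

One dotted eighth-note beat = 6 thirty-second notes.
Working in thirty-second notes: eighth note = 4; dotted sixteenth = 3; quarter note = 8; quarter tied to half (quarter + half) = 24; sixteenth tied to eighth (sixteenth + eighth) = 6; dotted whole note = 48; dotted sixteenth = 3; sixteenth note = 2; quarter = 8; quarter = 8.
Total: 4 + 3 + 8 + 24 + 6 + 48 + 3 + 2 + 8 + 8 = 114.
114 ÷ 6 = 19 beats.

19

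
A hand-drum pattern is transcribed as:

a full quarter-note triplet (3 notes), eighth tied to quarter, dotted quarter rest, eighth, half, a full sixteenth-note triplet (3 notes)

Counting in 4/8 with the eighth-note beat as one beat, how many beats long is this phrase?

One eighth-note beat = 2 sixteenth notes.
Working in sixteenth notes: a full quarter-note triplet (3 notes) (three triplet quarters span one half) = 8; eighth tied to quarter (eighth + quarter) = 6; dotted quarter rest = 6; eighth = 2; half = 8; a full sixteenth-note triplet (3 notes) (three triplet sixteenths span one eighth) = 2.
Adding: 8 + 6 + 6 + 2 + 8 + 2 = 32.
32 ÷ 2 = 16 beats.

16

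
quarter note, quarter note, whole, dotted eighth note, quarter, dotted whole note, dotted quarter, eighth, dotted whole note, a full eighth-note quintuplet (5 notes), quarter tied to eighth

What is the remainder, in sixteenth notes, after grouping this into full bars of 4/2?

5

One bar of 4/2 = 32 sixteenth notes.
Convert each value to sixteenth notes: quarter note = 4; quarter note = 4; whole = 16; dotted eighth note = 3; quarter = 4; dotted whole note = 24; dotted quarter = 6; eighth = 2; dotted whole note = 24; a full eighth-note quintuplet (5 notes) (five quintuplet eighths span one half) = 8; quarter tied to eighth (quarter + eighth) = 6.
Total: 4 + 4 + 16 + 3 + 4 + 24 + 6 + 2 + 24 + 8 + 6 = 101.
101 ÷ 32 = 3 complete bars with 5 sixteenth notes remaining.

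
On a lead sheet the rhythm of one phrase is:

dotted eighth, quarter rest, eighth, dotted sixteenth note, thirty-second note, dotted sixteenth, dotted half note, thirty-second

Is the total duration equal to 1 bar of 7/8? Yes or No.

No

One bar of 7/8 = 28 thirty-second notes.
Convert each value to thirty-second notes: dotted eighth = 6; quarter rest = 8; eighth = 4; dotted sixteenth note = 3; thirty-second note = 1; dotted sixteenth = 3; dotted half note = 24; thirty-second = 1.
Sum: 6 + 8 + 4 + 3 + 1 + 3 + 24 + 1 = 50.
50 exceeds 28, so the answer is No.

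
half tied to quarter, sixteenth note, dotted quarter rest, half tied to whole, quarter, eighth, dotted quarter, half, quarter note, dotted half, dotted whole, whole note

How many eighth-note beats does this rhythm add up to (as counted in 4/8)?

59.5

One eighth-note beat = 2 sixteenth notes.
Express everything in sixteenth notes: half tied to quarter (half + quarter) = 12; sixteenth note = 1; dotted quarter rest = 6; half tied to whole (half + whole) = 24; quarter = 4; eighth = 2; dotted quarter = 6; half = 8; quarter note = 4; dotted half = 12; dotted whole = 24; whole note = 16.
Adding: 12 + 1 + 6 + 24 + 4 + 2 + 6 + 8 + 4 + 12 + 24 + 16 = 119.
119 ÷ 2 = 59.5 beats.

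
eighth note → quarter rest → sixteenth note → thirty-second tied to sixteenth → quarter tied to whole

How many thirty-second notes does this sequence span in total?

57

Convert each value to thirty-second notes: eighth note = 4; quarter rest = 8; sixteenth note = 2; thirty-second tied to sixteenth (thirty-second + sixteenth) = 3; quarter tied to whole (quarter + whole) = 40.
Altogether 4 + 8 + 2 + 3 + 40 = 57 thirty-second notes.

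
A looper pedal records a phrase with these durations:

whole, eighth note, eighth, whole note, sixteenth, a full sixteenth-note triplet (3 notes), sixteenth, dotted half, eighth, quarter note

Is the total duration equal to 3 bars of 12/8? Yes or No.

No

One bar of 12/8 = 24 sixteenth notes, so 3 bars = 72.
In sixteenth notes: whole = 16; eighth note = 2; eighth = 2; whole note = 16; sixteenth = 1; a full sixteenth-note triplet (3 notes) (three triplet sixteenths span one eighth) = 2; sixteenth = 1; dotted half = 12; eighth = 2; quarter note = 4.
Total: 16 + 2 + 2 + 16 + 1 + 2 + 1 + 12 + 2 + 4 = 58.
58 falls short of 72, so the answer is No.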